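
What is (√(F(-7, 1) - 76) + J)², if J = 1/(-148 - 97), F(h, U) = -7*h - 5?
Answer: (1 - 980*I*√2)²/60025 ≈ -32.0 - 0.046178*I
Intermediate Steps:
F(h, U) = -5 - 7*h
J = -1/245 (J = 1/(-245) = -1/245 ≈ -0.0040816)
(√(F(-7, 1) - 76) + J)² = (√((-5 - 7*(-7)) - 76) - 1/245)² = (√((-5 + 49) - 76) - 1/245)² = (√(44 - 76) - 1/245)² = (√(-32) - 1/245)² = (4*I*√2 - 1/245)² = (-1/245 + 4*I*√2)²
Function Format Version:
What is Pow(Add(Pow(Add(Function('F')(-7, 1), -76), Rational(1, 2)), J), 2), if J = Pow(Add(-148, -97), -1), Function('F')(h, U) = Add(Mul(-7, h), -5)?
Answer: Mul(Rational(1, 60025), Pow(Add(1, Mul(-980, I, Pow(2, Rational(1, 2)))), 2)) ≈ Add(-32.000, Mul(-0.046178, I))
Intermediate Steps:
Function('F')(h, U) = Add(-5, Mul(-7, h))
J = Rational(-1, 245) (J = Pow(-245, -1) = Rational(-1, 245) ≈ -0.0040816)
Pow(Add(Pow(Add(Function('F')(-7, 1), -76), Rational(1, 2)), J), 2) = Pow(Add(Pow(Add(Add(-5, Mul(-7, -7)), -76), Rational(1, 2)), Rational(-1, 245)), 2) = Pow(Add(Pow(Add(Add(-5, 49), -76), Rational(1, 2)), Rational(-1, 245)), 2) = Pow(Add(Pow(Add(44, -76), Rational(1, 2)), Rational(-1, 245)), 2) = Pow(Add(Pow(-32, Rational(1, 2)), Rational(-1, 245)), 2) = Pow(Add(Mul(4, I, Pow(2, Rational(1, 2))), Rational(-1, 245)), 2) = Pow(Add(Rational(-1, 245), Mul(4, I, Pow(2, Rational(1, 2)))), 2)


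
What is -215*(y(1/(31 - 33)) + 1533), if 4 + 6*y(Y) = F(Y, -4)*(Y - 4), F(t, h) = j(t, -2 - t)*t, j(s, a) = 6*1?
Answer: -3959225/12 ≈ -3.2994e+5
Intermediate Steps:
j(s, a) = 6
F(t, h) = 6*t
y(Y) = -⅔ + Y*(-4 + Y) (y(Y) = -⅔ + ((6*Y)*(Y - 4))/6 = -⅔ + ((6*Y)*(-4 + Y))/6 = -⅔ + (6*Y*(-4 + Y))/6 = -⅔ + Y*(-4 + Y))
-215*(y(1/(31 - 33)) + 1533) = -215*((-⅔ + (1/(31 - 33))² - 4/(31 - 33)) + 1533) = -215*((-⅔ + (1/(-2))² - 4/(-2)) + 1533) = -215*((-⅔ + (-½)² - 4*(-½)) + 1533) = -215*((-⅔ + ¼ + 2) + 1533) = -215*(19/12 + 1533) = -215*18415/12 = -3959225/12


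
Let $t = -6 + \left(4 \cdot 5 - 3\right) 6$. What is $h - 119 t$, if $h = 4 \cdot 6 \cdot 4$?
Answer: $-11328$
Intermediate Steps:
$h = 96$ ($h = 24 \cdot 4 = 96$)
$t = 96$ ($t = -6 + \left(20 - 3\right) 6 = -6 + 17 \cdot 6 = -6 + 102 = 96$)
$h - 119 t = 96 - 11424 = -11328$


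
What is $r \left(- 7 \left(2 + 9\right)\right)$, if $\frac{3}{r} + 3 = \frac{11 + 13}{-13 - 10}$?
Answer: $\frac{1771}{31} \approx 57.129$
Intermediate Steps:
$r = - \frac{23}{31}$ ($r = \frac{3}{-3 + \frac{11 + 13}{-13 - 10}} = \frac{3}{-3 + \frac{24}{-23}} = \frac{3}{-3 + 24 \left(- \frac{1}{23}\right)} = \frac{3}{-3 - \frac{24}{23}} = \frac{3}{- \frac{93}{23}} = 3 \left(- \frac{23}{93}\right) = - \frac{23}{31} \approx -0.74194$)
$r \left(- 7 \left(2 + 9\right)\right) = - \frac{23 \left(- 7 \left(2 + 9\right)\right)}{31} = - \frac{23 \left(\left(-7\right) 11\right)}{31} = \left(- \frac{23}{31}\right) \left(-77\right) = \frac{1771}{31}$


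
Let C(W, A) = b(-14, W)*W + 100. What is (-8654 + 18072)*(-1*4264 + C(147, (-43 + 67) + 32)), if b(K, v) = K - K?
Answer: -39216552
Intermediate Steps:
b(K, v) = 0
C(W, A) = 100 (C(W, A) = 0*W + 100 = 0 + 100 = 100)
(-8654 + 18072)*(-1*4264 + C(147, (-43 + 67) + 32)) = (-8654 + 18072)*(-1*4264 + 100) = 9418*(-4264 + 100) = 9418*(-4164) = -39216552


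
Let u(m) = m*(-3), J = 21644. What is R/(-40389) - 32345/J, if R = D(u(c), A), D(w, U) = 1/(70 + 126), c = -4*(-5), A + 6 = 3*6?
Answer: -2286169052/1529814153 ≈ -1.4944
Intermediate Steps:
A = 12 (A = -6 + 3*6 = -6 + 18 = 12)
c = 20
u(m) = -3*m
D(w, U) = 1/196
R = 1/196 ≈ 0.0051020
R/(-40389) - 32345/J = (1/196)/(-40389) - 32345/21644 = (1/196)*(-1/40389) - 32345*1/21644 = -1/7916244 - 32345/21644 = -2286169052/1529814153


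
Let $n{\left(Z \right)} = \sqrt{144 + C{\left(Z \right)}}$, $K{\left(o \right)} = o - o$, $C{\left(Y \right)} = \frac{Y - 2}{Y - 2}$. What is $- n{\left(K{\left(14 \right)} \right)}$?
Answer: $- \sqrt{145} \approx -12.042$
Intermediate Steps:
$C{\left(Y \right)} = 1$ ($C{\left(Y \right)} = \frac{-2 + Y}{-2 + Y} = 1$)
$K{\left(o \right)} = 0$
$n{\left(Z \right)} = \sqrt{145}$ ($n{\left(Z \right)} = \sqrt{144 + 1} = \sqrt{145}$)
$- n{\left(K{\left(14 \right)} \right)} = - \sqrt{145}$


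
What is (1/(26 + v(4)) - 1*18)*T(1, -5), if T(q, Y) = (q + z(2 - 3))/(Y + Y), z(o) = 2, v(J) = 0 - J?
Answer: 237/44 ≈ 5.3864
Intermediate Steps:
v(J) = -J
T(q, Y) = (2 + q)/(2*Y) (T(q, Y) = (q + 2)/(Y + Y) = (2 + q)/((2*Y)) = (2 + q)*(1/(2*Y)) = (2 + q)/(2*Y))
(1/(26 + v(4)) - 1*18)*T(1, -5) = (1/(26 - 1*4) - 1*18)*((1/2)*(2 + 1)/(-5)) = (1/(26 - 4) - 18)*((1/2)*(-1/5)*3) = (1/22 - 18)*(-3/10) = -395/22*(-3/10) = 237/44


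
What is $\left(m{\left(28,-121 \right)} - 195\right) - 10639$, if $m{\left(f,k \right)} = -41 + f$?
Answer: $-10847$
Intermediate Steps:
$\left(m{\left(28,-121 \right)} - 195\right) - 10639 = \left(\left(-41 + 28\right) - 195\right) - 10639 = \left(-13 - 195\right) - 10639 = -208 - 10639 = -10847$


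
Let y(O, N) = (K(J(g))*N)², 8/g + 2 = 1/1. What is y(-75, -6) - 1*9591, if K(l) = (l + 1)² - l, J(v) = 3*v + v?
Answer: 35488173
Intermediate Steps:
g = -8 (g = 8/(-2 + 1/1) = 8/(-2 + 1*1) = 8/(-2 + 1) = 8/(-1) = 8*(-1) = -8)
J(v) = 4*v
K(l) = (1 + l)² - l
y(O, N) = 986049*N² (y(O, N) = (((1 + 4*(-8))² - 4*(-8))*N)² = (((1 - 32)² - 1*(-32))*N)² = (((-31)² + 32)*N)² = ((961 + 32)*N)² = (993*N)² = 986049*N²)
y(-75, -6) - 1*9591 = 986049*(-6)² - 1*9591 = 986049*36 - 9591 = 35497764 - 9591 = 35488173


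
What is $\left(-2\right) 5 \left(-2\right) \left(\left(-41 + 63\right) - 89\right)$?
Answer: $-1340$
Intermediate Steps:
$\left(-2\right) 5 \left(-2\right) \left(\left(-41 + 63\right) - 89\right) = \left(-10\right) \left(-2\right) \left(22 - 89\right) = 20 \left(-67\right) = -1340$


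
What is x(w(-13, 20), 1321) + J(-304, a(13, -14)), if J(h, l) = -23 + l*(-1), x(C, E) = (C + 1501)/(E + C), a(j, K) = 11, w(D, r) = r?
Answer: -4897/149 ≈ -32.866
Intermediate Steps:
x(C, E) = (1501 + C)/(C + E)
J(h, l) = -23 - l
x(w(-13, 20), 1321) + J(-304, a(13, -14)) = (1501 + 20)/(20 + 1321) + (-23 - 1*11) = 1521/1341 + (-23 - 11) = (1/1341)*1521 - 34 = 169/149 - 34 = -4897/149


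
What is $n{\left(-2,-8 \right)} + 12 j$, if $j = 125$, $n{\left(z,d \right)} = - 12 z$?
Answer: $1524$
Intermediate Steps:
$n{\left(-2,-8 \right)} + 12 j = \left(-12\right) \left(-2\right) + 12 \cdot 125 = 24 + 1500 = 1524$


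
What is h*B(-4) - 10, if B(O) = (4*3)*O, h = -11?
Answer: 518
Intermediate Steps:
B(O) = 12*O
h*B(-4) - 10 = -132*(-4) - 10 = -11*(-48) - 10 = 528 - 10 = 518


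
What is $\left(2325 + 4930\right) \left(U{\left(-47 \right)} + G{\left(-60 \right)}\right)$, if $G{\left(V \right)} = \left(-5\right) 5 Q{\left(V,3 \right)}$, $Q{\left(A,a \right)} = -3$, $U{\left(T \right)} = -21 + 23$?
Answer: $558635$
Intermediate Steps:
$U{\left(T \right)} = 2$
$G{\left(V \right)} = 75$ ($G{\left(V \right)} = \left(-5\right) 5 \left(-3\right) = \left(-25\right) \left(-3\right) = 75$)
$\left(2325 + 4930\right) \left(U{\left(-47 \right)} + G{\left(-60 \right)}\right) = \left(2325 + 4930\right) \left(2 + 75\right) = 7255 \cdot 77 = 558635$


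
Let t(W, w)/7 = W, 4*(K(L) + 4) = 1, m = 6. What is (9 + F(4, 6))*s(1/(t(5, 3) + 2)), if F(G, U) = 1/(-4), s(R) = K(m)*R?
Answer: -525/592 ≈ -0.88682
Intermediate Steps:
K(L) = -15/4 (K(L) = -4 + (¼)*1 = -4 + ¼ = -15/4)
t(W, w) = 7*W
s(R) = -15*R/4
F(G, U) = -¼
(9 + F(4, 6))*s(1/(t(5, 3) + 2)) = (9 - ¼)*(-15/(4*(7*5 + 2))) = 35*(-15/(4*(35 + 2)))/4 = 35*(-15/4/37)/4 = 35*(-15/4*1/37)/4 = (35/4)*(-15/148) = -525/592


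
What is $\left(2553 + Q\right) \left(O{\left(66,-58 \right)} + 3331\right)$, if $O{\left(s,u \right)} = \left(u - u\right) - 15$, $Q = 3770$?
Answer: $20967068$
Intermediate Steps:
$O{\left(s,u \right)} = -15$ ($O{\left(s,u \right)} = 0 - 15 = -15$)
$\left(2553 + Q\right) \left(O{\left(66,-58 \right)} + 3331\right) = \left(2553 + 3770\right) \left(-15 + 3331\right) = 6323 \cdot 3316 = 20967068$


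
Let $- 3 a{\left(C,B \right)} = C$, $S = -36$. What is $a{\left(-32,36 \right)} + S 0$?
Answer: $\frac{32}{3} \approx 10.667$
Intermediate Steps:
$a{\left(C,B \right)} = - \frac{C}{3}$
$a{\left(-32,36 \right)} + S 0 = \left(- \frac{1}{3}\right) \left(-32\right) - 0 = \frac{32}{3} + 0 = \frac{32}{3}$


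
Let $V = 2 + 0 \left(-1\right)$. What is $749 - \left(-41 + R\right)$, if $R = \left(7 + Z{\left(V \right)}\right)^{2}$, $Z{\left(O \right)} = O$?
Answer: $709$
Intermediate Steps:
$V = 2$ ($V = 2 + 0 = 2$)
$R = 81$ ($R = \left(7 + 2\right)^{2} = 9^{2} = 81$)
$749 - \left(-41 + R\right) = 749 + \left(41 - 81\right) = 749 - 40 = 709$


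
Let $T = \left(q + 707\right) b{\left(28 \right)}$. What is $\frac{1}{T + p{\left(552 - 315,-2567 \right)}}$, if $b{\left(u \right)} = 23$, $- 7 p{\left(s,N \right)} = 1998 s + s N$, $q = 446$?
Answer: $\frac{7}{320486} \approx 2.1842 \cdot 10^{-5}$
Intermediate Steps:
$p{\left(s,N \right)} = - \frac{1998 s}{7} - \frac{N s}{7}$ ($p{\left(s,N \right)} = - \frac{1998 s + s N}{7} = - \frac{1998 s + N s}{7} = - \frac{1998 s}{7} - \frac{N s}{7}$)
$T = 26519$ ($T = \left(446 + 707\right) 23 = 1153 \cdot 23 = 26519$)
$\frac{1}{T + p{\left(552 - 315,-2567 \right)}} = \frac{1}{26519 - \frac{\left(552 - 315\right) \left(1998 - 2567\right)}{7}} = \frac{1}{26519 - \frac{237}{7} \left(-569\right)} = \frac{1}{26519 + \frac{134853}{7}} = \frac{1}{\frac{320486}{7}} = \frac{7}{320486}$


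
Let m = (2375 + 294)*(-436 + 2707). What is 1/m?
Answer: 1/6061299 ≈ 1.6498e-7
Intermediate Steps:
m = 6061299 (m = 2669*2271 = 6061299)
1/m = 1/6061299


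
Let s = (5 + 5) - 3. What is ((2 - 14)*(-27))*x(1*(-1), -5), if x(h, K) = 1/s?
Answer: 324/7 ≈ 46.286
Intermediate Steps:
s = 7 (s = 10 - 3 = 7)
x(h, K) = ⅐ (x(h, K) = 1/7 = ⅐)
((2 - 14)*(-27))*x(1*(-1), -5) = ((2 - 14)*(-27))*(⅐) = -12*(-27)*(⅐) = 324*(⅐) = 324/7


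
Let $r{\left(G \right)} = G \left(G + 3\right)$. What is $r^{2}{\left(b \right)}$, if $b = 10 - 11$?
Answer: $4$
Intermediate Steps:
$b = -1$ ($b = 10 - 11 = -1$)
$r{\left(G \right)} = G \left(3 + G\right)$
$r^{2}{\left(b \right)} = \left(- (3 - 1)\right)^{2} = \left(\left(-1\right) 2\right)^{2} = \left(-2\right)^{2} = 4$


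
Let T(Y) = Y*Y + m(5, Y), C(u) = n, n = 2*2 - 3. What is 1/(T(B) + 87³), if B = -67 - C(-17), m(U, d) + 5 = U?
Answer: 1/663127 ≈ 1.5080e-6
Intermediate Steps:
m(U, d) = -5 + U
n = 1 (n = 4 - 3 = 1)
C(u) = 1
B = -68 (B = -67 - 1*1 = -67 - 1 = -68)
T(Y) = Y² (T(Y) = Y*Y + (-5 + 5) = Y² + 0 = Y²)
1/(T(B) + 87³) = 1/((-68)² + 87³) = 1/(4624 + 658503) = 1/663127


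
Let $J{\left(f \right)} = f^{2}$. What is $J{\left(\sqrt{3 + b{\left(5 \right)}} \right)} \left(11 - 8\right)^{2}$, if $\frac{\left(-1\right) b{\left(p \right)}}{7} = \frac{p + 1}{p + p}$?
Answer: $- \frac{54}{5} \approx -10.8$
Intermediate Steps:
$b{\left(p \right)} = - \frac{7 \left(1 + p\right)}{2 p}$ ($b{\left(p \right)} = - 7 \frac{p + 1}{p + p} = - 7 \frac{1 + p}{2 p} = - \frac{7 \left(1 + p\right)}{2 p}$)
$J{\left(\sqrt{3 + b{\left(5 \right)}} \right)} \left(11 - 8\right)^{2} = \left(\sqrt{3 + \frac{7 \left(-1 - 5\right)}{2 \cdot 5}}\right)^{2} \left(11 - 8\right)^{2} = \left(\sqrt{3 + \frac{7}{2} \cdot \frac{1}{5} \left(-1 - 5\right)}\right)^{2} \cdot 3^{2} = \left(\sqrt{3 + \frac{7}{2} \cdot \frac{1}{5} \left(-6\right)}\right)^{2} \cdot 9 = \left(\sqrt{3 - \frac{21}{5}}\right)^{2} \cdot 9 = \left(\sqrt{- \frac{6}{5}}\right)^{2} \cdot 9 = \left(\frac{i \sqrt{30}}{5}\right)^{2} \cdot 9 = \left(- \frac{6}{5}\right) 9 = - \frac{54}{5}$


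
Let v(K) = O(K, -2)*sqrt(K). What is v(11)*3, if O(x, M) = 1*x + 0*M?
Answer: 33*sqrt(11) ≈ 109.45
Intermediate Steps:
O(x, M) = x (O(x, M) = x + 0 = x)
v(K) = K**(3/2) (v(K) = K*sqrt(K) = K**(3/2))
v(11)*3 = 11**(3/2)*3 = (11*sqrt(11))*3 = 33*sqrt(11)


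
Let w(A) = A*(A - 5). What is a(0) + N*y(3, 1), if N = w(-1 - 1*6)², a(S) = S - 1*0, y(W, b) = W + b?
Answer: 28224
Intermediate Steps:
w(A) = A*(-5 + A)
a(S) = S (a(S) = S + 0 = S)
N = 7056 (N = ((-1 - 1*6)*(-5 + (-1 - 1*6)))² = ((-1 - 6)*(-5 + (-1 - 6)))² = (-7*(-5 - 7))² = (-7*(-12))² = 84² = 7056)
a(0) + N*y(3, 1) = 0 + 7056*(3 + 1) = 0 + 7056*4 = 0 + 28224 = 28224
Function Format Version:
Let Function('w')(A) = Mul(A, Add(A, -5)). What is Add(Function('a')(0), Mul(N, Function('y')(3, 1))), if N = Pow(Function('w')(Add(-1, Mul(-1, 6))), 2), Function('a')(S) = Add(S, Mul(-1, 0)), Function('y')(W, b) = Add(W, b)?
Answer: 28224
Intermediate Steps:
Function('w')(A) = Mul(A, Add(-5, A))
Function('a')(S) = S (Function('a')(S) = Add(S, 0) = S)
N = 7056 (N = Pow(Mul(Add(-1, Mul(-1, 6)), Add(-5, Add(-1, Mul(-1, 6)))), 2) = Pow(Mul(Add(-1, -6), Add(-5, Add(-1, -6))), 2) = Pow(Mul(-7, Add(-5, -7)), 2) = Pow(Mul(-7, -12), 2) = Pow(84, 2) = 7056)
Add(Function('a')(0), Mul(N, Function('y')(3, 1))) = Add(0, Mul(7056, Add(3, 1))) = Add(0, Mul(7056, 4)) = Add(0, 28224) = 28224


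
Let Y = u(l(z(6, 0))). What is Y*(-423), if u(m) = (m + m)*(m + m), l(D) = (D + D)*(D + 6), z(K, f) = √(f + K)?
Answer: -1705536 - 487296*√6 ≈ -2.8992e+6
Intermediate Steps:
z(K, f) = √(K + f)
l(D) = 2*D*(6 + D) (l(D) = (2*D)*(6 + D) = 2*D*(6 + D))
u(m) = 4*m² (u(m) = (2*m)*(2*m) = 4*m²)
Y = 96*(6 + √6)² (Y = 4*(2*√(6 + 0)*(6 + √(6 + 0)))² = 4*(2*√6*(6 + √6))² = 4*(24*(6 + √6)²) = 96*(6 + √6)² ≈ 6853.8)
Y*(-423) = (4032 + 1152*√6)*(-423) = -1705536 - 487296*√6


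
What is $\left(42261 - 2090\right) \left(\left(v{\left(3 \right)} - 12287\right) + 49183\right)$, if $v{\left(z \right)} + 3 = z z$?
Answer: $1482390242$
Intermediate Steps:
$v{\left(z \right)} = -3 + z^{2}$ ($v{\left(z \right)} = -3 + z z = -3 + z^{2}$)
$\left(42261 - 2090\right) \left(\left(v{\left(3 \right)} - 12287\right) + 49183\right) = \left(42261 - 2090\right) \left(\left(\left(-3 + 3^{2}\right) - 12287\right) + 49183\right) = 40171 \left(\left(\left(-3 + 9\right) - 12287\right) + 49183\right) = 40171 \left(\left(6 - 12287\right) + 49183\right) = 40171 \left(-12281 + 49183\right) = 40171 \cdot 36902 = 1482390242$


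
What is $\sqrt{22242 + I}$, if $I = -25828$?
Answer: $i \sqrt{3586} \approx 59.883 i$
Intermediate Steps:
$\sqrt{22242 + I} = \sqrt{22242 - 25828} = \sqrt{-3586} = i \sqrt{3586}$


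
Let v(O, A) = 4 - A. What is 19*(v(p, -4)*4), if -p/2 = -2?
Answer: 608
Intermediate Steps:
p = 4 (p = -2*(-2) = 4)
19*(v(p, -4)*4) = 19*((4 - 1*(-4))*4) = 19*((4 + 4)*4) = 19*(8*4) = 19*32 = 608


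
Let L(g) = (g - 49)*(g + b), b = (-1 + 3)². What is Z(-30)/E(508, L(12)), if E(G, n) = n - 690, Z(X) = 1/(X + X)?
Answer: 1/76920 ≈ 1.3001e-5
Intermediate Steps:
Z(X) = 1/(2*X)
b = 4 (b = 2² = 4)
L(g) = (-49 + g)*(4 + g) (L(g) = (g - 49)*(g + 4) = (-49 + g)*(4 + g))
E(G, n) = -690 + n
Z(-30)/E(508, L(12)) = ((½)/(-30))/(-690 + (-196 + 12² - 45*12)) = ((½)*(-1/30))/(-690 + (-196 + 144 - 540)) = -1/(60*(-690 - 592)) = -1/60/(-1282) = -1/60*(-1/1282) = 1/76920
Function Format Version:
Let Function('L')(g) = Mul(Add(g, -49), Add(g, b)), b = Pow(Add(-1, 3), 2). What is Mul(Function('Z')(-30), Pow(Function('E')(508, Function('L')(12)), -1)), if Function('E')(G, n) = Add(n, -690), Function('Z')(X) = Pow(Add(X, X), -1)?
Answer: Rational(1, 76920) ≈ 1.3001e-5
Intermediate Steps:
Function('Z')(X) = Mul(Rational(1, 2), Pow(X, -1)) (Function('Z')(X) = Pow(Mul(2, X), -1) = Mul(Rational(1, 2), Pow(X, -1)))
b = 4 (b = Pow(2, 2) = 4)
Function('L')(g) = Mul(Add(-49, g), Add(4, g)) (Function('L')(g) = Mul(Add(g, -49), Add(g, 4)) = Mul(Add(-49, g), Add(4, g)))
Function('E')(G, n) = Add(-690, n)
Mul(Function('Z')(-30), Pow(Function('E')(508, Function('L')(12)), -1)) = Mul(Mul(Rational(1, 2), Pow(-30, -1)), Pow(Add(-690, Add(-196, Pow(12, 2), Mul(-45, 12))), -1)) = Mul(Mul(Rational(1, 2), Rational(-1, 30)), Pow(Add(-690, Add(-196, 144, -540)), -1)) = Mul(Rational(-1, 60), Pow(Add(-690, -592), -1)) = Mul(Rational(-1, 60), Pow(-1282, -1)) = Mul(Rational(-1, 60), Rational(-1, 1282)) = Rational(1, 76920)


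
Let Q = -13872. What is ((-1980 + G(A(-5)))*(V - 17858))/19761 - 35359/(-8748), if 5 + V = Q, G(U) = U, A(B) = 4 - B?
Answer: 182627791193/57623076 ≈ 3169.4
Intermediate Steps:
V = -13877 (V = -5 - 13872 = -13877)
((-1980 + G(A(-5)))*(V - 17858))/19761 - 35359/(-8748) = ((-1980 + (4 - 1*(-5)))*(-13877 - 17858))/19761 - 35359/(-8748) = ((-1980 + (4 + 5))*(-31735))*(1/19761) - 35359*(-1/8748) = ((-1980 + 9)*(-31735))*(1/19761) + 35359/8748 = -1971*(-31735)*(1/19761) + 35359/8748 = 62549685*(1/19761) + 35359/8748 = 20849895/6587 + 35359/8748 = 182627791193/57623076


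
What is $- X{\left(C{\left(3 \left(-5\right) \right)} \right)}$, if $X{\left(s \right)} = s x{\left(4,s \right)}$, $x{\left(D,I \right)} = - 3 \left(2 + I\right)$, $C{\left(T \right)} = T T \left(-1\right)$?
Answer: $150525$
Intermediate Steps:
$C{\left(T \right)} = - T^{2}$ ($C{\left(T \right)} = T^{2} \left(-1\right) = - T^{2}$)
$x{\left(D,I \right)} = -6 - 3 I$
$X{\left(s \right)} = s \left(-6 - 3 s\right)$
$- X{\left(C{\left(3 \left(-5\right) \right)} \right)} = - \left(-3\right) \left(- \left(3 \left(-5\right)\right)^{2}\right) \left(2 - \left(3 \left(-5\right)\right)^{2}\right) = - \left(-3\right) \left(- \left(-15\right)^{2}\right) \left(2 - \left(-15\right)^{2}\right) = - \left(-3\right) \left(\left(-1\right) 225\right) \left(2 - 225\right) = - \left(-3\right) \left(-225\right) \left(2 - 225\right) = - \left(-3\right) \left(-225\right) \left(-223\right) = \left(-1\right) \left(-150525\right) = 150525$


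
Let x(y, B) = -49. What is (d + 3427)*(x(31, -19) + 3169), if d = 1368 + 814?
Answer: 17500080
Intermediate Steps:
d = 2182
(d + 3427)*(x(31, -19) + 3169) = (2182 + 3427)*(-49 + 3169) = 5609*3120 = 17500080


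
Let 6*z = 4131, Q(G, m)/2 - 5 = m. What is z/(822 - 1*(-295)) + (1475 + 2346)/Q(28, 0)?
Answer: 2137471/5585 ≈ 382.72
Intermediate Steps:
Q(G, m) = 10 + 2*m
z = 1377/2 (z = (⅙)*4131 = 1377/2 ≈ 688.50)
z/(822 - 1*(-295)) + (1475 + 2346)/Q(28, 0) = 1377/(2*(822 - 1*(-295))) + (1475 + 2346)/(10 + 2*0) = 1377/(2*(822 + 295)) + 3821/(10 + 0) = (1377/2)/1117 + 3821/10 = (1377/2)*(1/1117) + 3821*(⅒) = 1377/2234 + 3821/10 = 2137471/5585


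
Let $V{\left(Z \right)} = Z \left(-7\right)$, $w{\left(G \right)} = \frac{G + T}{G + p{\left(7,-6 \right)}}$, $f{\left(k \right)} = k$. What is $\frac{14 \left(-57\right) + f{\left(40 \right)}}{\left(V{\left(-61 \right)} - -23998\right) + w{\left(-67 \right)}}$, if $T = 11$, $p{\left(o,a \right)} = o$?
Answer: $- \frac{11370}{366389} \approx -0.031033$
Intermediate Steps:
$w{\left(G \right)} = \frac{11 + G}{7 + G}$ ($w{\left(G \right)} = \frac{G + 11}{G + 7} = \frac{11 + G}{7 + G}$)
$V{\left(Z \right)} = - 7 Z$
$\frac{14 \left(-57\right) + f{\left(40 \right)}}{\left(V{\left(-61 \right)} - -23998\right) + w{\left(-67 \right)}} = \frac{14 \left(-57\right) + 40}{\left(\left(-7\right) \left(-61\right) - -23998\right) + \frac{11 - 67}{7 - 67}} = \frac{-798 + 40}{\left(427 + 23998\right) + \frac{1}{-60} \left(-56\right)} = - \frac{758}{24425 - - \frac{14}{15}} = - \frac{758}{24425 + \frac{14}{15}} = - \frac{758}{\frac{366389}{15}} = \left(-758\right) \frac{15}{366389} = - \frac{11370}{366389}$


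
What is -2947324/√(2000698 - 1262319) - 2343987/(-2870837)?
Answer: 2343987/2870837 - 2947324*√738379/738379 ≈ -3429.1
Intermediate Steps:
-2947324/√(2000698 - 1262319) - 2343987/(-2870837) = -2947324*√738379/738379 - 2343987*(-1/2870837) = -2947324*√738379/738379 + 2343987/2870837 = 2343987/2870837 - 2947324*√738379/738379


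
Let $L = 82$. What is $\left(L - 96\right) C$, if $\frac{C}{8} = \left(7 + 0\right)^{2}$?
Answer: $-5488$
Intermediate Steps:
$C = 392$ ($C = 8 \left(7 + 0\right)^{2} = 8 \cdot 7^{2} = 8 \cdot 49 = 392$)
$\left(L - 96\right) C = \left(82 - 96\right) 392 = \left(-14\right) 392 = -5488$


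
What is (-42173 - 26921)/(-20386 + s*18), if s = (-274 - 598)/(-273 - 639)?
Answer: 1312786/387007 ≈ 3.3922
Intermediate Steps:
s = 109/114 (s = -872/(-912) = -872*(-1/912) = 109/114 ≈ 0.95614)
(-42173 - 26921)/(-20386 + s*18) = (-42173 - 26921)/(-20386 + (109/114)*18) = -69094/(-20386 + 327/19) = -69094/(-387007/19) = -69094*(-19/387007) = 1312786/387007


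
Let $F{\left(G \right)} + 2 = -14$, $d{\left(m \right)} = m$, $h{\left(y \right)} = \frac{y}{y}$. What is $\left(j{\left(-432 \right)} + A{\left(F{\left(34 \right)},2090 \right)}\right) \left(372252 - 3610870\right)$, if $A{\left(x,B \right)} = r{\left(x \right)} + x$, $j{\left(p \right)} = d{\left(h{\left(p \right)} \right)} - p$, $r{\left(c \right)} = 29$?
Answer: $-1444423628$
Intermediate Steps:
$h{\left(y \right)} = 1$
$j{\left(p \right)} = 1 - p$
$F{\left(G \right)} = -16$ ($F{\left(G \right)} = -2 - 14 = -16$)
$A{\left(x,B \right)} = 29 + x$
$\left(j{\left(-432 \right)} + A{\left(F{\left(34 \right)},2090 \right)}\right) \left(372252 - 3610870\right) = \left(\left(1 - -432\right) + \left(29 - 16\right)\right) \left(372252 - 3610870\right) = \left(\left(1 + 432\right) + 13\right) \left(-3238618\right) = \left(433 + 13\right) \left(-3238618\right) = 446 \left(-3238618\right) = -1444423628$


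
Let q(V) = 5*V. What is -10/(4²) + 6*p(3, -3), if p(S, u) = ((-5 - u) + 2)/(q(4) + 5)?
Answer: -5/8 ≈ -0.62500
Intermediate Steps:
p(S, u) = -3/25 - u/25 (p(S, u) = ((-5 - u) + 2)/(5*4 + 5) = (-3 - u)/(20 + 5) = (-3 - u)/25 = (-3 - u)*(1/25) = -3/25 - u/25)
-10/(4²) + 6*p(3, -3) = -10/(4²) + 6*(-3/25 - 1/25*(-3)) = -10/16 + 6*(-3/25 + 3/25) = -10*1/16 + 6*0 = -5/8 + 0 = -5/8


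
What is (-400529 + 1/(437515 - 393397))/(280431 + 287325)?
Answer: -17670538421/25048259208 ≈ -0.70546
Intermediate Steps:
(-400529 + 1/(437515 - 393397))/(280431 + 287325) = (-400529 + 1/44118)/567756 = (-400529 + 1/44118)*(1/567756) = -17670538421/44118*1/567756 = -17670538421/25048259208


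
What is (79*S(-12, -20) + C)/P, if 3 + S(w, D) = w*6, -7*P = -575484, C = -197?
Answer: -3061/41106 ≈ -0.074466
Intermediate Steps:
P = 82212 (P = -⅐*(-575484) = 82212)
S(w, D) = -3 + 6*w (S(w, D) = -3 + w*6 = -3 + 6*w)
(79*S(-12, -20) + C)/P = (79*(-3 + 6*(-12)) - 197)/82212 = (79*(-3 - 72) - 197)*(1/82212) = (79*(-75) - 197)*(1/82212) = (-5925 - 197)*(1/82212) = -6122*1/82212 = -3061/41106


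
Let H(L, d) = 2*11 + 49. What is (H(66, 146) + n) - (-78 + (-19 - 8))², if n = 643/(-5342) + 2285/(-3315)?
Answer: -38799153287/3541746 ≈ -10955.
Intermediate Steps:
n = -2867603/3541746 (n = 643*(-1/5342) + 2285*(-1/3315) = -643/5342 - 457/663 = -2867603/3541746 ≈ -0.80966)
H(L, d) = 71 (H(L, d) = 22 + 49 = 71)
(H(66, 146) + n) - (-78 + (-19 - 8))² = (71 - 2867603/3541746) - (-78 + (-19 - 8))² = 248596363/3541746 - (-78 - 27)² = 248596363/3541746 - 1*(-105)² = 248596363/3541746 - 1*11025 = 248596363/3541746 - 11025 = -38799153287/3541746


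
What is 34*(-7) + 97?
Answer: -141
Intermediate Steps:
34*(-7) + 97 = -238 + 97 = -141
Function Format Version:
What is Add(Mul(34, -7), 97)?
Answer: -141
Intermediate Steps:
Add(Mul(34, -7), 97) = Add(-238, 97) = -141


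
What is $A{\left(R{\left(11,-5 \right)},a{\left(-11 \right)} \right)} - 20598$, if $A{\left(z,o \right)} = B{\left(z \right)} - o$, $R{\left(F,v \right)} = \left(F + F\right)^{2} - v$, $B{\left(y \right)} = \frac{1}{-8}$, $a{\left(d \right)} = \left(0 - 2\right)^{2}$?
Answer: $- \frac{164817}{8} \approx -20602.0$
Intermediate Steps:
$a{\left(d \right)} = 4$ ($a{\left(d \right)} = \left(-2\right)^{2} = 4$)
$B{\left(y \right)} = - \frac{1}{8}$
$R{\left(F,v \right)} = - v + 4 F^{2}$ ($R{\left(F,v \right)} = \left(2 F\right)^{2} - v = 4 F^{2} - v = - v + 4 F^{2}$)
$A{\left(z,o \right)} = - \frac{1}{8} - o$
$A{\left(R{\left(11,-5 \right)},a{\left(-11 \right)} \right)} - 20598 = \left(- \frac{1}{8} - 4\right) - 20598 = - \frac{33}{8} - 20598 = - \frac{164817}{8}$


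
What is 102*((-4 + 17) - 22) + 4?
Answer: -914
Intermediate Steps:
102*((-4 + 17) - 22) + 4 = 102*(13 - 22) + 4 = 102*(-9) + 4 = -918 + 4 = -914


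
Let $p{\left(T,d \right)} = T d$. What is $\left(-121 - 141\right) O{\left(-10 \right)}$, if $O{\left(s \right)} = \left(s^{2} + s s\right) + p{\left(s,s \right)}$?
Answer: $-78600$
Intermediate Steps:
$O{\left(s \right)} = 3 s^{2}$ ($O{\left(s \right)} = \left(s^{2} + s s\right) + s s = \left(s^{2} + s^{2}\right) + s^{2} = 2 s^{2} + s^{2} = 3 s^{2}$)
$\left(-121 - 141\right) O{\left(-10 \right)} = \left(-121 - 141\right) 3 \left(-10\right)^{2} = - 262 \cdot 3 \cdot 100 = \left(-262\right) 300 = -78600$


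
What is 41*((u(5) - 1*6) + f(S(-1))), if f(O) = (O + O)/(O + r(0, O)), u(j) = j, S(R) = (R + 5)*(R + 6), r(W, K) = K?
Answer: 0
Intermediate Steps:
S(R) = (5 + R)*(6 + R)
f(O) = 1 (f(O) = (O + O)/(O + O) = (2*O)/((2*O)) = (2*O)*(1/(2*O)) = 1)
41*((u(5) - 1*6) + f(S(-1))) = 41*((5 - 1*6) + 1) = 41*((5 - 6) + 1) = 41*(-1 + 1) = 41*0 = 0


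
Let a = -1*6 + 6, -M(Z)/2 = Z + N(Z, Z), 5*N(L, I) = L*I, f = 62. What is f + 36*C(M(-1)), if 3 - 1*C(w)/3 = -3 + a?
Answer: 710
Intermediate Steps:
N(L, I) = I*L/5 (N(L, I) = (L*I)/5 = (I*L)/5 = I*L/5)
M(Z) = -2*Z - 2*Z²/5 (M(Z) = -2*(Z + Z*Z/5) = -2*(Z + Z²/5) = -2*Z - 2*Z²/5)
a = 0 (a = -6 + 6 = 0)
C(w) = 18 (C(w) = 9 - 3*(-3 + 0) = 9 - 3*(-3) = 9 + 9 = 18)
f + 36*C(M(-1)) = 62 + 36*18 = 62 + 648 = 710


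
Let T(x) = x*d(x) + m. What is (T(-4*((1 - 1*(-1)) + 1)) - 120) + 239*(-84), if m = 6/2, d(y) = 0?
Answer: -20193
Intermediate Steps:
m = 3 (m = 6*(1/2) = 3)
T(x) = 3 (T(x) = x*0 + 3 = 0 + 3 = 3)
(T(-4*((1 - 1*(-1)) + 1)) - 120) + 239*(-84) = (3 - 120) + 239*(-84) = -117 - 20076 = -20193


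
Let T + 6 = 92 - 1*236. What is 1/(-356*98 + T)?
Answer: -1/35038 ≈ -2.8540e-5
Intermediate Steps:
T = -150 (T = -6 + (92 - 1*236) = -6 + (92 - 236) = -6 - 144 = -150)
1/(-356*98 + T) = 1/(-356*98 - 150) = 1/(-34888 - 150) = 1/(-35038) = -1/35038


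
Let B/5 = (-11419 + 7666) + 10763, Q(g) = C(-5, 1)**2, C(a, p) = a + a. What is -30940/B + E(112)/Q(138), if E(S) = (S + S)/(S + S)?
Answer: -61179/70100 ≈ -0.87274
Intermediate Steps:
C(a, p) = 2*a
Q(g) = 100 (Q(g) = (2*(-5))**2 = (-10)**2 = 100)
B = 35050 (B = 5*((-11419 + 7666) + 10763) = 5*(-3753 + 10763) = 5*7010 = 35050)
E(S) = 1 (E(S) = (2*S)/((2*S)) = (2*S)*(1/(2*S)) = 1)
-30940/B + E(112)/Q(138) = -30940/35050 + 1/100 = -30940*1/35050 + 1*(1/100) = -3094/3505 + 1/100 = -61179/70100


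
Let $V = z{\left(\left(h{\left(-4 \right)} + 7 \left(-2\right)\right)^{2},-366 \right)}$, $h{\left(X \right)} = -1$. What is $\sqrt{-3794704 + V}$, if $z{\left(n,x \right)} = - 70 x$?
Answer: $2 i \sqrt{942271} \approx 1941.4 i$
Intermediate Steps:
$V = 25620$ ($V = \left(-70\right) \left(-366\right) = 25620$)
$\sqrt{-3794704 + V} = \sqrt{-3794704 + 25620} = \sqrt{-3769084} = 2 i \sqrt{942271}$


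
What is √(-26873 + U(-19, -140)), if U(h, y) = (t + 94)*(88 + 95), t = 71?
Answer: √3322 ≈ 57.637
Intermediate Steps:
U(h, y) = 30195 (U(h, y) = (71 + 94)*(88 + 95) = 165*183 = 30195)
√(-26873 + U(-19, -140)) = √(-26873 + 30195) = √3322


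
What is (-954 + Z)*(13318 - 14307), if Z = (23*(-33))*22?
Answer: 17457828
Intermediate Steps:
Z = -16698 (Z = -759*22 = -16698)
(-954 + Z)*(13318 - 14307) = (-954 - 16698)*(13318 - 14307) = -17652*(-989) = 17457828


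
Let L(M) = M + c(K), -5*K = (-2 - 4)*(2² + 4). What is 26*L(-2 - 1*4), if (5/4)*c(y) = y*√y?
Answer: -156 + 19968*√15/125 ≈ 462.69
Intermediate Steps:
K = 48/5 (K = -(-2 - 4)*(2² + 4)/5 = -(-6)*(4 + 4)/5 = -(-6)*8/5 = -⅕*(-48) = 48/5 ≈ 9.6000)
c(y) = 4*y^(3/2)/5 (c(y) = 4*(y*√y)/5 = 4*y^(3/2)/5)
L(M) = M + 768*√15/125 (L(M) = M + 4*(48/5)^(3/2)/5 = M + 4*(192*√15/25)/5 = M + 768*√15/125)
26*L(-2 - 1*4) = 26*((-2 - 1*4) + 768*√15/125) = 26*((-2 - 4) + 768*√15/125) = 26*(-6 + 768*√15/125) = -156 + 19968*√15/125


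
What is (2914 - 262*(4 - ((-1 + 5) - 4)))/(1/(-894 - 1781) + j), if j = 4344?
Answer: 4991550/11620199 ≈ 0.42956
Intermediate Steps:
(2914 - 262*(4 - ((-1 + 5) - 4)))/(1/(-894 - 1781) + j) = (2914 - 262*(4 - ((-1 + 5) - 4)))/(1/(-894 - 1781) + 4344) = (2914 - 262*(4 - (4 - 4)))/(1/(-2675) + 4344) = (2914 - 262*(4 - 1*0))/(-1/2675 + 4344) = (2914 - 262*(4 + 0))/(11620199/2675) = (2914 - 262*4)*(2675/11620199) = (2914 - 1048)*(2675/11620199) = 1866*(2675/11620199) = 4991550/11620199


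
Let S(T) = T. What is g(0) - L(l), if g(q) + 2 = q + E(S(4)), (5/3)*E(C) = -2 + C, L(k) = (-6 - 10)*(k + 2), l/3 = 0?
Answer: 156/5 ≈ 31.200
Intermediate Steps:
l = 0 (l = 3*0 = 0)
L(k) = -32 - 16*k (L(k) = -16*(2 + k) = -32 - 16*k)
E(C) = -6/5 + 3*C/5 (E(C) = 3*(-2 + C)/5 = -6/5 + 3*C/5)
g(q) = -⅘ + q (g(q) = -2 + (q + (-6/5 + (⅗)*4)) = -2 + (q + (-6/5 + 12/5)) = -2 + (q + 6/5) = -2 + (6/5 + q) = -⅘ + q)
g(0) - L(l) = (-⅘ + 0) - (-32 - 16*0) = -⅘ - (-32 + 0) = -⅘ - 1*(-32) = -⅘ + 32 = 156/5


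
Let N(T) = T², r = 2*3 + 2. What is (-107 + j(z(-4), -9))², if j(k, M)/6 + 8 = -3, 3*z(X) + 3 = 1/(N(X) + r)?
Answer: 29929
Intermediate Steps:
r = 8 (r = 6 + 2 = 8)
z(X) = -1 + 1/(3*(8 + X²)) (z(X) = -1 + 1/(3*(X² + 8)) = -1 + 1/(3*(8 + X²)))
j(k, M) = -66 (j(k, M) = -48 + 6*(-3) = -48 - 18 = -66)
(-107 + j(z(-4), -9))² = (-107 - 66)² = (-173)² = 29929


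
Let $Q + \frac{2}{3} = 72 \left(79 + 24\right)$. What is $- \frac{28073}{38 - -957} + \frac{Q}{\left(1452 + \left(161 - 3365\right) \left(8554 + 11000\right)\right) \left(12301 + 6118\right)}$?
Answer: $- \frac{48591934106304487}{1722258911579130} \approx -28.214$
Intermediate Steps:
$Q = \frac{22246}{3}$ ($Q = - \frac{2}{3} + 72 \left(79 + 24\right) = - \frac{2}{3} + 72 \cdot 103 = - \frac{2}{3} + 7416 = \frac{22246}{3} \approx 7415.3$)
$- \frac{28073}{38 - -957} + \frac{Q}{\left(1452 + \left(161 - 3365\right) \left(8554 + 11000\right)\right) \left(12301 + 6118\right)} = - \frac{28073}{38 - -957} + \frac{22246}{3 \left(1452 + \left(161 - 3365\right) \left(8554 + 11000\right)\right) \left(12301 + 6118\right)} = - \frac{28073}{38 + 957} + \frac{22246}{3 \left(1452 - 62651016\right) 18419} = - \frac{28073}{995} + \frac{22246}{3 \left(1452 - 62651016\right) 18419} = \left(-28073\right) \frac{1}{995} + \frac{22246}{3 \left(\left(-62649564\right) 18419\right)} = - \frac{28073}{995} + \frac{22246}{3 \left(-1153942319316\right)} = - \frac{28073}{995} + \frac{22246}{3} \left(- \frac{1}{1153942319316}\right) = - \frac{28073}{995} - \frac{11123}{1730913478974} = - \frac{48591934106304487}{1722258911579130}$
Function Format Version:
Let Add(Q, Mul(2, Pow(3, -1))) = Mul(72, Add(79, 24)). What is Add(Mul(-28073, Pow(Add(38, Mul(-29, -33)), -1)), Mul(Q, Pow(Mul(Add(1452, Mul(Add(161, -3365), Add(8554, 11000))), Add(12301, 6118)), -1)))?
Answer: Rational(-48591934106304487, 1722258911579130) ≈ -28.214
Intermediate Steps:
Q = Rational(22246, 3) (Q = Add(Rational(-2, 3), Mul(72, Add(79, 24))) = Add(Rational(-2, 3), Mul(72, 103)) = Add(Rational(-2, 3), 7416) = Rational(22246, 3) ≈ 7415.3)
Add(Mul(-28073, Pow(Add(38, Mul(-29, -33)), -1)), Mul(Q, Pow(Mul(Add(1452, Mul(Add(161, -3365), Add(8554, 11000))), Add(12301, 6118)), -1))) = Add(Mul(-28073, Pow(Add(38, Mul(-29, -33)), -1)), Mul(Rational(22246, 3), Pow(Mul(Add(1452, Mul(Add(161, -3365), Add(8554, 11000))), Add(12301, 6118)), -1))) = Add(Mul(-28073, Pow(Add(38, 957), -1)), Mul(Rational(22246, 3), Pow(Mul(Add(1452, Mul(-3204, 19554)), 18419), -1))) = Add(Mul(-28073, Pow(995, -1)), Mul(Rational(22246, 3), Pow(Mul(Add(1452, -62651016), 18419), -1))) = Add(Mul(-28073, Rational(1, 995)), Mul(Rational(22246, 3), Pow(Mul(-62649564, 18419), -1))) = Add(Rational(-28073, 995), Mul(Rational(22246, 3), Pow(-1153942319316, -1))) = Add(Rational(-28073, 995), Mul(Rational(22246, 3), Rational(-1, 1153942319316))) = Add(Rational(-28073, 995), Rational(-11123, 1730913478974)) = Rational(-48591934106304487, 1722258911579130)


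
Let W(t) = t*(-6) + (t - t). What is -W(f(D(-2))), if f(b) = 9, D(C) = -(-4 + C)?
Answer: 54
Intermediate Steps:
D(C) = 4 - C
W(t) = -6*t (W(t) = -6*t + 0 = -6*t)
-W(f(D(-2))) = -(-6)*9 = -1*(-54) = 54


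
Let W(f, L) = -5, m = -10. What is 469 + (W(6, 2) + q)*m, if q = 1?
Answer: 509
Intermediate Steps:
469 + (W(6, 2) + q)*m = 469 + (-5 + 1)*(-10) = 469 - 4*(-10) = 469 + 40 = 509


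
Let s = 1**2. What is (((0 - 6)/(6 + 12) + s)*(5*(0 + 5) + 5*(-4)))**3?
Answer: 1000/27 ≈ 37.037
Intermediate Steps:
s = 1
(((0 - 6)/(6 + 12) + s)*(5*(0 + 5) + 5*(-4)))**3 = (((0 - 6)/(6 + 12) + 1)*(5*(0 + 5) + 5*(-4)))**3 = ((-6/18 + 1)*(5*5 - 20))**3 = ((-6*1/18 + 1)*(25 - 20))**3 = ((-1/3 + 1)*5)**3 = ((2/3)*5)**3 = (10/3)**3 = 1000/27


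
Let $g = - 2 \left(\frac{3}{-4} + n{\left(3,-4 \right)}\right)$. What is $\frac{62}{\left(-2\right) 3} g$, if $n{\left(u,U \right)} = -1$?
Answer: $- \frac{217}{6} \approx -36.167$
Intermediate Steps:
$g = \frac{7}{2}$ ($g = - 2 \left(\frac{3}{-4} - 1\right) = - 2 \left(3 \left(- \frac{1}{4}\right) - 1\right) = - 2 \left(- \frac{3}{4} - 1\right) = \left(-2\right) \left(- \frac{7}{4}\right) = \frac{7}{2} \approx 3.5$)
$\frac{62}{\left(-2\right) 3} g = \frac{62}{\left(-2\right) 3} \cdot \frac{7}{2} = \frac{62}{-6} \cdot \frac{7}{2} = 62 \left(- \frac{1}{6}\right) \frac{7}{2} = \left(- \frac{31}{3}\right) \frac{7}{2} = - \frac{217}{6}$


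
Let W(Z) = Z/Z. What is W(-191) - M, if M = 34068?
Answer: -34067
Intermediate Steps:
W(Z) = 1
W(-191) - M = 1 - 1*34068 = 1 - 34068 = -34067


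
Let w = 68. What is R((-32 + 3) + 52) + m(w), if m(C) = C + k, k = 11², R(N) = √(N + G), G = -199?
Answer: 189 + 4*I*√11 ≈ 189.0 + 13.266*I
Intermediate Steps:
R(N) = √(-199 + N) (R(N) = √(N - 199) = √(-199 + N))
k = 121
m(C) = 121 + C (m(C) = C + 121 = 121 + C)
R((-32 + 3) + 52) + m(w) = √(-199 + ((-32 + 3) + 52)) + (121 + 68) = √(-199 + (-29 + 52)) + 189 = √(-199 + 23) + 189 = √(-176) + 189 = 4*I*√11 + 189 = 189 + 4*I*√11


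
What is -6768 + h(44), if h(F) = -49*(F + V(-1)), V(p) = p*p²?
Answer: -8875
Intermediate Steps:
V(p) = p³
h(F) = 49 - 49*F (h(F) = -49*(F + (-1)³) = -49*(F - 1) = -49*(-1 + F) = 49 - 49*F)
-6768 + h(44) = -6768 + (49 - 49*44) = -6768 + (49 - 2156) = -6768 - 2107 = -8875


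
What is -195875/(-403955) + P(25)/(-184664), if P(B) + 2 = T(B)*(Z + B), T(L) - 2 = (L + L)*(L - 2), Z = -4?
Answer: 64388755/181941332 ≈ 0.35390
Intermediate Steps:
T(L) = 2 + 2*L*(-2 + L) (T(L) = 2 + (L + L)*(L - 2) = 2 + (2*L)*(-2 + L) = 2 + 2*L*(-2 + L))
P(B) = -2 + (-4 + B)*(2 - 4*B + 2*B²) (P(B) = -2 + (2 - 4*B + 2*B²)*(-4 + B) = -2 + (-4 + B)*(2 - 4*B + 2*B²))
-195875/(-403955) + P(25)/(-184664) = -195875/(-403955) + (-10 - 12*25² + 2*25³ + 18*25)/(-184664) = -195875*(-1/403955) + (-10 - 12*625 + 2*15625 + 450)*(-1/184664) = 39175/80791 + (-10 - 7500 + 31250 + 450)*(-1/184664) = 39175/80791 + 24190*(-1/184664) = 39175/80791 - 295/2252 = 64388755/181941332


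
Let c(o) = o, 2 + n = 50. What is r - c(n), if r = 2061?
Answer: 2013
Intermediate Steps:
n = 48 (n = -2 + 50 = 48)
r - c(n) = 2061 - 1*48 = 2061 - 48 = 2013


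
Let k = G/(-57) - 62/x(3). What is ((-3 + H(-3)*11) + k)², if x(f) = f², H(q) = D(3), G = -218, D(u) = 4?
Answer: 42081169/29241 ≈ 1439.1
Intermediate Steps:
H(q) = 4
k = -524/171 (k = -218/(-57) - 62/(3²) = -218*(-1/57) - 62/9 = 218/57 - 62*⅑ = 218/57 - 62/9 = -524/171 ≈ -3.0643)
((-3 + H(-3)*11) + k)² = ((-3 + 4*11) - 524/171)² = ((-3 + 44) - 524/171)² = (41 - 524/171)² = (6487/171)² = 42081169/29241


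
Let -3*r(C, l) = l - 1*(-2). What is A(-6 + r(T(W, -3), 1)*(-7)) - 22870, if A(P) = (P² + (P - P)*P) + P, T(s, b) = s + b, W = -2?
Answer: -22868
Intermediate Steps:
T(s, b) = b + s
r(C, l) = -⅔ - l/3 (r(C, l) = -(l - 1*(-2))/3 = -(l + 2)/3 = -(2 + l)/3 = -⅔ - l/3)
A(P) = P + P² (A(P) = (P² + 0*P) + P = (P² + 0) + P = P² + P = P + P²)
A(-6 + r(T(W, -3), 1)*(-7)) - 22870 = (-6 + (-⅔ - ⅓*1)*(-7))*(1 + (-6 + (-⅔ - ⅓*1)*(-7))) - 22870 = (-6 + (-⅔ - ⅓)*(-7))*(1 + (-6 + (-⅔ - ⅓)*(-7))) - 22870 = (-6 - 1*(-7))*(1 + (-6 - 1*(-7))) - 22870 = (-6 + 7)*(1 + (-6 + 7)) - 22870 = 1*(1 + 1) - 22870 = 1*2 - 22870 = 2 - 22870 = -22868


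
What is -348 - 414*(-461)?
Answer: 190506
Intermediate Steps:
-348 - 414*(-461) = -348 + 190854 = 190506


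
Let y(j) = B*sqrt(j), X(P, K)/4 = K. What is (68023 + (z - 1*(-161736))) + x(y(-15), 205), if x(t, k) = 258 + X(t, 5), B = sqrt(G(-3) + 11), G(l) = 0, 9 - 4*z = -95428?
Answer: 1015585/4 ≈ 2.5390e+5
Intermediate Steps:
z = 95437/4 (z = 9/4 - 1/4*(-95428) = 9/4 + 23857 = 95437/4 ≈ 23859.)
X(P, K) = 4*K
B = sqrt(11) (B = sqrt(0 + 11) = sqrt(11) ≈ 3.3166)
y(j) = sqrt(11)*sqrt(j)
x(t, k) = 278 (x(t, k) = 258 + 4*5 = 258 + 20 = 278)
(68023 + (z - 1*(-161736))) + x(y(-15), 205) = (68023 + (95437/4 - 1*(-161736))) + 278 = (68023 + (95437/4 + 161736)) + 278 = (68023 + 742381/4) + 278 = 1014473/4 + 278 = 1015585/4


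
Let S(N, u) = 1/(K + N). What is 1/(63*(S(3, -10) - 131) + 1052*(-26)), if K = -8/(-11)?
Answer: -41/1459112 ≈ -2.8099e-5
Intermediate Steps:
K = 8/11 (K = -8*(-1/11) = 8/11 ≈ 0.72727)
S(N, u) = 1/(8/11 + N)
1/(63*(S(3, -10) - 131) + 1052*(-26)) = 1/(63*(11/(8 + 11*3) - 131) + 1052*(-26)) = 1/(63*(11/(8 + 33) - 131) - 27352) = 1/(63*(11/41 - 131) - 27352) = 1/(63*(-5360/41) - 27352) = 1/(-337680/41 - 27352) = 1/(-1459112/41) = -41/1459112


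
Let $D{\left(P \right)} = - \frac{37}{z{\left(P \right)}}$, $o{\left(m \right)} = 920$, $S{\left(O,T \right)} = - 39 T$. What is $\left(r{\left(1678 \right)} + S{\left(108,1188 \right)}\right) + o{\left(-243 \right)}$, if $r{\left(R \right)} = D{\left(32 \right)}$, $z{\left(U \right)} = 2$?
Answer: $- \frac{90861}{2} \approx -45431.0$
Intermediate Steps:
$D{\left(P \right)} = - \frac{37}{2}$
$r{\left(R \right)} = - \frac{37}{2}$
$\left(r{\left(1678 \right)} + S{\left(108,1188 \right)}\right) + o{\left(-243 \right)} = \left(- \frac{37}{2} - 46332\right) + 920 = - \frac{92701}{2} + 920 = - \frac{90861}{2}$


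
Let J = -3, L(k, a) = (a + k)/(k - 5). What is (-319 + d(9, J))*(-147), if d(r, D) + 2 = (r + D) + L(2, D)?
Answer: 46256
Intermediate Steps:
L(k, a) = (a + k)/(-5 + k)
d(r, D) = -8/3 + r + 2*D/3 (d(r, D) = -2 + ((r + D) + (D + 2)/(-5 + 2)) = -2 + ((D + r) + (2 + D)/(-3)) = -2 + ((D + r) - (2 + D)/3) = -2 + ((D + r) + (-⅔ - D/3)) = -2 + (-⅔ + r + 2*D/3) = -8/3 + r + 2*D/3)
(-319 + d(9, J))*(-147) = (-319 + (-8/3 + 9 + (⅔)*(-3)))*(-147) = (-319 + (-8/3 + 9 - 2))*(-147) = (-319 + 13/3)*(-147) = -944/3*(-147) = 46256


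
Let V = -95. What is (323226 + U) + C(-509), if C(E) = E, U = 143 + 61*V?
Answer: 317065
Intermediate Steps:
U = -5652 (U = 143 + 61*(-95) = 143 - 5795 = -5652)
(323226 + U) + C(-509) = (323226 - 5652) - 509 = 317574 - 509 = 317065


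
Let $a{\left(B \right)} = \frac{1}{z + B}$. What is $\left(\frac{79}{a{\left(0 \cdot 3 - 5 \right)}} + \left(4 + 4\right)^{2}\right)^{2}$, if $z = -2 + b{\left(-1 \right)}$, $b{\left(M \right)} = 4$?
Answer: $29929$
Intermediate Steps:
$z = 2$ ($z = -2 + 4 = 2$)
$a{\left(B \right)} = \frac{1}{2 + B}$
$\left(\frac{79}{a{\left(0 \cdot 3 - 5 \right)}} + \left(4 + 4\right)^{2}\right)^{2} = \left(\frac{79}{\frac{1}{2 + \left(0 \cdot 3 - 5\right)}} + \left(4 + 4\right)^{2}\right)^{2} = \left(\frac{79}{\frac{1}{2 + \left(0 - 5\right)}} + 8^{2}\right)^{2} = \left(\frac{79}{\frac{1}{2 - 5}} + 64\right)^{2} = \left(\frac{79}{\frac{1}{-3}} + 64\right)^{2} = \left(\frac{79}{- \frac{1}{3}} + 64\right)^{2} = \left(79 \left(-3\right) + 64\right)^{2} = \left(-237 + 64\right)^{2} = \left(-173\right)^{2} = 29929$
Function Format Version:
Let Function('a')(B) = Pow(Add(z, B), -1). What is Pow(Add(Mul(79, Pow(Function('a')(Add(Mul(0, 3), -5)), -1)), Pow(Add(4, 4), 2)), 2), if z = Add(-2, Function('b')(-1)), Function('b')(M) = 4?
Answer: 29929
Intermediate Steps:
z = 2 (z = Add(-2, 4) = 2)
Function('a')(B) = Pow(Add(2, B), -1)
Pow(Add(Mul(79, Pow(Function('a')(Add(Mul(0, 3), -5)), -1)), Pow(Add(4, 4), 2)), 2) = Pow(Add(Mul(79, Pow(Pow(Add(2, Add(Mul(0, 3), -5)), -1), -1)), Pow(Add(4, 4), 2)), 2) = Pow(Add(Mul(79, Pow(Pow(Add(2, Add(0, -5)), -1), -1)), Pow(8, 2)), 2) = Pow(Add(Mul(79, Pow(Pow(Add(2, -5), -1), -1)), 64), 2) = Pow(Add(Mul(79, Pow(Pow(-3, -1), -1)), 64), 2) = Pow(Add(Mul(79, Pow(Rational(-1, 3), -1)), 64), 2) = Pow(Add(Mul(79, -3), 64), 2) = Pow(Add(-237, 64), 2) = Pow(-173, 2) = 29929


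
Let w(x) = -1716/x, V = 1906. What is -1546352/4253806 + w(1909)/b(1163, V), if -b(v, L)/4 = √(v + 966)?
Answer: -773176/2126903 + 429*√2129/4064261 ≈ -0.35865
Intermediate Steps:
b(v, L) = -4*√(966 + v) (b(v, L) = -4*√(v + 966) = -4*√(966 + v))
-1546352/4253806 + w(1909)/b(1163, V) = -1546352/4253806 + (-1716/1909)/((-4*√(966 + 1163))) = -1546352*1/4253806 + (-1716*1/1909)/((-4*√2129)) = -773176/2126903 - (-429)*√2129/4064261 = -773176/2126903 + 429*√2129/4064261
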